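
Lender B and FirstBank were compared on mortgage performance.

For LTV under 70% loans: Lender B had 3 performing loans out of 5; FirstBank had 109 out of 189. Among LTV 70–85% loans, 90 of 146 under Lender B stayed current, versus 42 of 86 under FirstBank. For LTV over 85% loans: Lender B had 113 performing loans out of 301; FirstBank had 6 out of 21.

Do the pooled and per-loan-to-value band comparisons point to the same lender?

No

LTV under 70%: Lender B 3/5 = 60.0%, FirstBank 109/189 = 57.7% → Lender B
LTV 70–85%: Lender B 90/146 = 61.6%, FirstBank 42/86 = 48.8% → Lender B
LTV over 85%: Lender B 113/301 = 37.5%, FirstBank 6/21 = 28.6% → Lender B
Overall: Lender B 206/452 = 45.6%, FirstBank 157/296 = 53.0% → FirstBank
Lender B wins each loan-to-value group but FirstBank wins overall — the comparison reverses. Lender B's loans skew toward LTV over 85%, which has a lower base rate.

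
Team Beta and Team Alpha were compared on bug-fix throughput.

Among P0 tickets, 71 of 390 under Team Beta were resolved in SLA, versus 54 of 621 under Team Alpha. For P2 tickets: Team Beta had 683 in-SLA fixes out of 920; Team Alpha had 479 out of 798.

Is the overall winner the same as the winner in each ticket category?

P0: Team Beta 71/390 = 18.2%, Team Alpha 54/621 = 8.7% → Team Beta
P2: Team Beta 683/920 = 74.2%, Team Alpha 479/798 = 60.0% → Team Beta
Overall: Team Beta 754/1310 = 57.6%, Team Alpha 533/1419 = 37.6% → Team Beta
Team Beta wins overall and in every ticket group — no reversal.

Yes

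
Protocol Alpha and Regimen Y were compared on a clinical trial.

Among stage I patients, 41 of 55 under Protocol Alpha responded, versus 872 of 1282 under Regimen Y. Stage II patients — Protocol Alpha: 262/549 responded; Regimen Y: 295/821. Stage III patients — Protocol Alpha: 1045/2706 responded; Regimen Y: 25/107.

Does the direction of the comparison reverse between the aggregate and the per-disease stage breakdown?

Yes

Stage I: Protocol Alpha 41/55 = 74.5%, Regimen Y 872/1282 = 68.0% → Protocol Alpha
Stage II: Protocol Alpha 262/549 = 47.7%, Regimen Y 295/821 = 35.9% → Protocol Alpha
Stage III: Protocol Alpha 1045/2706 = 38.6%, Regimen Y 25/107 = 23.4% → Protocol Alpha
Overall: Protocol Alpha 1348/3310 = 40.7%, Regimen Y 1192/2210 = 53.9% → Regimen Y
Protocol Alpha wins each disease group but Regimen Y wins overall — the comparison reverses. Protocol Alpha's patients skew toward stage III, which has a lower base rate.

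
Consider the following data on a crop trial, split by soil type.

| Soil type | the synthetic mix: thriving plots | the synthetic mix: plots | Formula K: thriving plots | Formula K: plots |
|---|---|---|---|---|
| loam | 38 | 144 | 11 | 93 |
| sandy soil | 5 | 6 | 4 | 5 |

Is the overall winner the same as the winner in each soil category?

Loam: the synthetic mix 38/144 = 26.4%, Formula K 11/93 = 11.8% → the synthetic mix
Sandy soil: the synthetic mix 5/6 = 83.3%, Formula K 4/5 = 80.0% → the synthetic mix
Overall: the synthetic mix 43/150 = 28.7%, Formula K 15/98 = 15.3% → the synthetic mix
The synthetic mix wins overall and in every soil group — no reversal.

Yes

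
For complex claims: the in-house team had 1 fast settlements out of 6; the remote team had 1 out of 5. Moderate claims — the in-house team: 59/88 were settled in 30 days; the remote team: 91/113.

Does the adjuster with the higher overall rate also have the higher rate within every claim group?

Complex: the in-house team 1/6 = 16.7%, the remote team 1/5 = 20.0% → the remote team
Moderate: the in-house team 59/88 = 67.0%, the remote team 91/113 = 80.5% → the remote team
Overall: the in-house team 60/94 = 63.8%, the remote team 92/118 = 78.0% → the remote team
The remote team wins overall and in every claim group — no reversal.

Yes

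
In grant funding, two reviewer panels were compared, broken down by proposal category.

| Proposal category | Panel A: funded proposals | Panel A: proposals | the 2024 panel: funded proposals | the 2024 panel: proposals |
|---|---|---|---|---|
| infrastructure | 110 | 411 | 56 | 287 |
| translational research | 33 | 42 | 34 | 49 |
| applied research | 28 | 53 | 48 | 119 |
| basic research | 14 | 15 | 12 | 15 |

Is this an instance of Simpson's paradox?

Infrastructure: Panel A 110/411 = 26.8%, the 2024 panel 56/287 = 19.5% → Panel A
Translational research: Panel A 33/42 = 78.6%, the 2024 panel 34/49 = 69.4% → Panel A
Applied research: Panel A 28/53 = 52.8%, the 2024 panel 48/119 = 40.3% → Panel A
Basic research: Panel A 14/15 = 93.3%, the 2024 panel 12/15 = 80.0% → Panel A
Overall: Panel A 185/521 = 35.5%, the 2024 panel 150/470 = 31.9% → Panel A
Panel A wins overall and in every proposal group — no reversal.

No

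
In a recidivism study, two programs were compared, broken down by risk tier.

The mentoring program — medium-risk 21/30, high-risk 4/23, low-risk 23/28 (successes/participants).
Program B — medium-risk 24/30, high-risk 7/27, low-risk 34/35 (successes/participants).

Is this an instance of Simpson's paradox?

Medium-risk: the mentoring program 21/30 = 70.0%, Program B 24/30 = 80.0% → Program B
High-risk: the mentoring program 4/23 = 17.4%, Program B 7/27 = 25.9% → Program B
Low-risk: the mentoring program 23/28 = 82.1%, Program B 34/35 = 97.1% → Program B
Overall: the mentoring program 48/81 = 59.3%, Program B 65/92 = 70.7% → Program B
Program B wins overall and in every risk group — no reversal.

No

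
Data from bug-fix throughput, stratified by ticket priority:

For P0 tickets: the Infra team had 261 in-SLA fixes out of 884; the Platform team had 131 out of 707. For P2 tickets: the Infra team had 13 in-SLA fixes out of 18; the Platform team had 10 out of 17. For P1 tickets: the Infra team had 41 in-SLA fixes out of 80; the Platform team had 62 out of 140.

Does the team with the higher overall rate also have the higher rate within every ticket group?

Yes

P0: the Infra team 261/884 = 29.5%, the Platform team 131/707 = 18.5% → the Infra team
P2: the Infra team 13/18 = 72.2%, the Platform team 10/17 = 58.8% → the Infra team
P1: the Infra team 41/80 = 51.2%, the Platform team 62/140 = 44.3% → the Infra team
Overall: the Infra team 315/982 = 32.1%, the Platform team 203/864 = 23.5% → the Infra team
The Infra team wins overall and in every ticket group — no reversal.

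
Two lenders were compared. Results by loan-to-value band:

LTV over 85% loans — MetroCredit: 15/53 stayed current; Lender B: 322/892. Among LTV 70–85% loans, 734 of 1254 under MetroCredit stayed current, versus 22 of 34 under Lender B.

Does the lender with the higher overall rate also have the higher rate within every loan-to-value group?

LTV over 85%: MetroCredit 15/53 = 28.3%, Lender B 322/892 = 36.1% → Lender B
LTV 70–85%: MetroCredit 734/1254 = 58.5%, Lender B 22/34 = 64.7% → Lender B
Overall: MetroCredit 749/1307 = 57.3%, Lender B 344/926 = 37.1% → MetroCredit
Lender B wins each loan-to-value group but MetroCredit wins overall — the comparison reverses. Lender B's loans skew toward LTV over 85%, which has a lower base rate.

No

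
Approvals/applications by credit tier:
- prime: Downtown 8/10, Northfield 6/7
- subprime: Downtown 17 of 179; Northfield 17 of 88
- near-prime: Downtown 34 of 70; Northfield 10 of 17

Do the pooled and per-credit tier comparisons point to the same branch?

Prime: Downtown 8/10 = 80.0%, Northfield 6/7 = 85.7% → Northfield
Subprime: Downtown 17/179 = 9.5%, Northfield 17/88 = 19.3% → Northfield
Near-prime: Downtown 34/70 = 48.6%, Northfield 10/17 = 58.8% → Northfield
Overall: Downtown 59/259 = 22.8%, Northfield 33/112 = 29.5% → Northfield
Northfield wins overall and in every credit group — no reversal.

Yes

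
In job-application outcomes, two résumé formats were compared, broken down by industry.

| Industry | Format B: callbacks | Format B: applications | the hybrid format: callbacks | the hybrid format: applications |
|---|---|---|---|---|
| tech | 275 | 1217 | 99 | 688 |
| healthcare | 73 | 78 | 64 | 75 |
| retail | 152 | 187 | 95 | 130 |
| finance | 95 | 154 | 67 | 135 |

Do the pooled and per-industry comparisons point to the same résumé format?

Tech: Format B 275/1217 = 22.6%, the hybrid format 99/688 = 14.4% → Format B
Healthcare: Format B 73/78 = 93.6%, the hybrid format 64/75 = 85.3% → Format B
Retail: Format B 152/187 = 81.3%, the hybrid format 95/130 = 73.1% → Format B
Finance: Format B 95/154 = 61.7%, the hybrid format 67/135 = 49.6% → Format B
Overall: Format B 595/1636 = 36.4%, the hybrid format 325/1028 = 31.6% → Format B
Format B wins overall and in every industry group — no reversal.

Yes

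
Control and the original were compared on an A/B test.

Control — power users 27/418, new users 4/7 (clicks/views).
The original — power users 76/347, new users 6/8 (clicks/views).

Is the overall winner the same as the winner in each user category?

Power users: Control 27/418 = 6.5%, the original 76/347 = 21.9% → the original
New users: Control 4/7 = 57.1%, the original 6/8 = 75.0% → the original
Overall: Control 31/425 = 7.3%, the original 82/355 = 23.1% → the original
The original wins overall and in every user group — no reversal.

Yes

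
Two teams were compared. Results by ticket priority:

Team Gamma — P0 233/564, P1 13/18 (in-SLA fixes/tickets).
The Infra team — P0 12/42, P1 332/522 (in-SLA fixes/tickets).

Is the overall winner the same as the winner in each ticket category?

No

P0: Team Gamma 233/564 = 41.3%, the Infra team 12/42 = 28.6% → Team Gamma
P1: Team Gamma 13/18 = 72.2%, the Infra team 332/522 = 63.6% → Team Gamma
Overall: Team Gamma 246/582 = 42.3%, the Infra team 344/564 = 61.0% → the Infra team
Team Gamma wins each ticket group but the Infra team wins overall — the comparison reverses. Team Gamma's tickets skew toward P0, which has a lower base rate.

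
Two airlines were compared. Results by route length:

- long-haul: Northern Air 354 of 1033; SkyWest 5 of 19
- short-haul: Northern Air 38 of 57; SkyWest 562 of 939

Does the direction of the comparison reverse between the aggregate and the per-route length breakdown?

Yes

Long-haul: Northern Air 354/1033 = 34.3%, SkyWest 5/19 = 26.3% → Northern Air
Short-haul: Northern Air 38/57 = 66.7%, SkyWest 562/939 = 59.9% → Northern Air
Overall: Northern Air 392/1090 = 36.0%, SkyWest 567/958 = 59.2% → SkyWest
Northern Air wins each route group but SkyWest wins overall — the comparison reverses. Northern Air's flights skew toward long-haul, which has a lower base rate.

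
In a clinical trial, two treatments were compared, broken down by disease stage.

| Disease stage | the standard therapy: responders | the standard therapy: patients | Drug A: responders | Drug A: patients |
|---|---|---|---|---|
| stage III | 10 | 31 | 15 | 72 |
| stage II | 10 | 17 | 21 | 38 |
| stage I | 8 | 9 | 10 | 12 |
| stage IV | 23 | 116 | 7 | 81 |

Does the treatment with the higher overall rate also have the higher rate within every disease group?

Yes

Stage III: the standard therapy 10/31 = 32.3%, Drug A 15/72 = 20.8% → the standard therapy
Stage II: the standard therapy 10/17 = 58.8%, Drug A 21/38 = 55.3% → the standard therapy
Stage I: the standard therapy 8/9 = 88.9%, Drug A 10/12 = 83.3% → the standard therapy
Stage IV: the standard therapy 23/116 = 19.8%, Drug A 7/81 = 8.6% → the standard therapy
Overall: the standard therapy 51/173 = 29.5%, Drug A 53/203 = 26.1% → the standard therapy
The standard therapy wins overall and in every disease group — no reversal.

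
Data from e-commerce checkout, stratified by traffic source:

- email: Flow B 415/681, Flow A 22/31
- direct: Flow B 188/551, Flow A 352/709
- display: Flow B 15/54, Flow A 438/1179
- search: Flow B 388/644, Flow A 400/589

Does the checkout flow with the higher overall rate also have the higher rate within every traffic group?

No

Email: Flow B 415/681 = 60.9%, Flow A 22/31 = 71.0% → Flow A
Direct: Flow B 188/551 = 34.1%, Flow A 352/709 = 49.6% → Flow A
Display: Flow B 15/54 = 27.8%, Flow A 438/1179 = 37.2% → Flow A
Search: Flow B 388/644 = 60.2%, Flow A 400/589 = 67.9% → Flow A
Overall: Flow B 1006/1930 = 52.1%, Flow A 1212/2508 = 48.3% → Flow B
Flow A wins each traffic group but Flow B wins overall — the comparison reverses. Flow A's sessions skew toward display, which has a lower base rate.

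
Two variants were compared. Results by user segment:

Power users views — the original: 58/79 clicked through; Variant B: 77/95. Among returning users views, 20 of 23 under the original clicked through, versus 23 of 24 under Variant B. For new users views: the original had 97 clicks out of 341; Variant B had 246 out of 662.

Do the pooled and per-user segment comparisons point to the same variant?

Power users: the original 58/79 = 73.4%, Variant B 77/95 = 81.1% → Variant B
Returning users: the original 20/23 = 87.0%, Variant B 23/24 = 95.8% → Variant B
New users: the original 97/341 = 28.4%, Variant B 246/662 = 37.2% → Variant B
Overall: the original 175/443 = 39.5%, Variant B 346/781 = 44.3% → Variant B
Variant B wins overall and in every user group — no reversal.

Yes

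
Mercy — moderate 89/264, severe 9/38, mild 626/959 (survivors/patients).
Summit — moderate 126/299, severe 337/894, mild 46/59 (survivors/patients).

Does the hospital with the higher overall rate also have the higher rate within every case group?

Moderate: Mercy 89/264 = 33.7%, Summit 126/299 = 42.1% → Summit
Severe: Mercy 9/38 = 23.7%, Summit 337/894 = 37.7% → Summit
Mild: Mercy 626/959 = 65.3%, Summit 46/59 = 78.0% → Summit
Overall: Mercy 724/1261 = 57.4%, Summit 509/1252 = 40.7% → Mercy
Summit wins each case group but Mercy wins overall — the comparison reverses. Summit's patients skew toward severe, which has a lower base rate.

No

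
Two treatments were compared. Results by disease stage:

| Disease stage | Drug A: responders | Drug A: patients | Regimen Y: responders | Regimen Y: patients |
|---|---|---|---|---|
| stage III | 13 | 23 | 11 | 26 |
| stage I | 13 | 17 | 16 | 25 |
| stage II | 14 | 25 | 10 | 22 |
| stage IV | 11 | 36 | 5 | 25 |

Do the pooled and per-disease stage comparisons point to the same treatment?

Stage III: Drug A 13/23 = 56.5%, Regimen Y 11/26 = 42.3% → Drug A
Stage I: Drug A 13/17 = 76.5%, Regimen Y 16/25 = 64.0% → Drug A
Stage II: Drug A 14/25 = 56.0%, Regimen Y 10/22 = 45.5% → Drug A
Stage IV: Drug A 11/36 = 30.6%, Regimen Y 5/25 = 20.0% → Drug A
Overall: Drug A 51/101 = 50.5%, Regimen Y 42/98 = 42.9% → Drug A
Drug A wins overall and in every disease group — no reversal.

Yes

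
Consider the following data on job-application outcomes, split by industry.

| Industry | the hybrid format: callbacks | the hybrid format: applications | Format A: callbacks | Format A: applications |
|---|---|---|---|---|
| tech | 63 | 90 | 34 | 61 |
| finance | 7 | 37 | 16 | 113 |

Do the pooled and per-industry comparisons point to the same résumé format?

Tech: the hybrid format 63/90 = 70.0%, Format A 34/61 = 55.7% → the hybrid format
Finance: the hybrid format 7/37 = 18.9%, Format A 16/113 = 14.2% → the hybrid format
Overall: the hybrid format 70/127 = 55.1%, Format A 50/174 = 28.7% → the hybrid format
The hybrid format wins overall and in every industry group — no reversal.

Yes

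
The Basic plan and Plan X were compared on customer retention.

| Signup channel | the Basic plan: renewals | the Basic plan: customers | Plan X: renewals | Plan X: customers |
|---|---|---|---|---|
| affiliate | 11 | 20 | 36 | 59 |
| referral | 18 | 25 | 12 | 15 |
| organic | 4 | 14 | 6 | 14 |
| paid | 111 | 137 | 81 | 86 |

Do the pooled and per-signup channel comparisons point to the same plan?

Yes

Affiliate: the Basic plan 11/20 = 55.0%, Plan X 36/59 = 61.0% → Plan X
Referral: the Basic plan 18/25 = 72.0%, Plan X 12/15 = 80.0% → Plan X
Organic: the Basic plan 4/14 = 28.6%, Plan X 6/14 = 42.9% → Plan X
Paid: the Basic plan 111/137 = 81.0%, Plan X 81/86 = 94.2% → Plan X
Overall: the Basic plan 144/196 = 73.5%, Plan X 135/174 = 77.6% → Plan X
Plan X wins overall and in every signup group — no reversal.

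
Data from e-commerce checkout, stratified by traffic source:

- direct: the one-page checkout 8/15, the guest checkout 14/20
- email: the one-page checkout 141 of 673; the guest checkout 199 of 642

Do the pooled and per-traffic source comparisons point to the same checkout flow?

Yes

Direct: the one-page checkout 8/15 = 53.3%, the guest checkout 14/20 = 70.0% → the guest checkout
Email: the one-page checkout 141/673 = 21.0%, the guest checkout 199/642 = 31.0% → the guest checkout
Overall: the one-page checkout 149/688 = 21.7%, the guest checkout 213/662 = 32.2% → the guest checkout
The guest checkout wins overall and in every traffic group — no reversal.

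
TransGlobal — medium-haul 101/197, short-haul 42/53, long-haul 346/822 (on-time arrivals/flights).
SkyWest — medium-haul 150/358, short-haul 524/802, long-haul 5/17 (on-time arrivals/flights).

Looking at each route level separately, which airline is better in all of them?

TransGlobal

Medium-haul: TransGlobal 101/197 = 51.3%, SkyWest 150/358 = 41.9% → TransGlobal
Short-haul: TransGlobal 42/53 = 79.2%, SkyWest 524/802 = 65.3% → TransGlobal
Long-haul: TransGlobal 346/822 = 42.1%, SkyWest 5/17 = 29.4% → TransGlobal
TransGlobal has the higher rate in all 3 groups.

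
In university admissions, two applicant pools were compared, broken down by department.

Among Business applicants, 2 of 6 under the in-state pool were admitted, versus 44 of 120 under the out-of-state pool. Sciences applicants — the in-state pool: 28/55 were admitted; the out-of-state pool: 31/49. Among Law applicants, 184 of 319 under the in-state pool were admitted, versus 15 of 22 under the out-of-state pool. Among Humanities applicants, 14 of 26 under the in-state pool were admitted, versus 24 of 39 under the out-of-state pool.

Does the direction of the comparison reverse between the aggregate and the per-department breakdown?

Yes

Business: the in-state pool 2/6 = 33.3%, the out-of-state pool 44/120 = 36.7% → the out-of-state pool
Sciences: the in-state pool 28/55 = 50.9%, the out-of-state pool 31/49 = 63.3% → the out-of-state pool
Law: the in-state pool 184/319 = 57.7%, the out-of-state pool 15/22 = 68.2% → the out-of-state pool
Humanities: the in-state pool 14/26 = 53.8%, the out-of-state pool 24/39 = 61.5% → the out-of-state pool
Overall: the in-state pool 228/406 = 56.2%, the out-of-state pool 114/230 = 49.6% → the in-state pool
The out-of-state pool wins each department group but the in-state pool wins overall — the comparison reverses. The out-of-state pool's applicants skew toward Business, which has a lower base rate.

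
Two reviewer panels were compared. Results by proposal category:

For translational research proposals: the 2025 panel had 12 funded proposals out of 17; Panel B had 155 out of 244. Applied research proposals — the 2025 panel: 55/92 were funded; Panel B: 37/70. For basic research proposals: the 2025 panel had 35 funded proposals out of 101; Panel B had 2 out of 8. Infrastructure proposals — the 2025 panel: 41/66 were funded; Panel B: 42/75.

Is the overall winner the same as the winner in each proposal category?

No

Translational research: the 2025 panel 12/17 = 70.6%, Panel B 155/244 = 63.5% → the 2025 panel
Applied research: the 2025 panel 55/92 = 59.8%, Panel B 37/70 = 52.9% → the 2025 panel
Basic research: the 2025 panel 35/101 = 34.7%, Panel B 2/8 = 25.0% → the 2025 panel
Infrastructure: the 2025 panel 41/66 = 62.1%, Panel B 42/75 = 56.0% → the 2025 panel
Overall: the 2025 panel 143/276 = 51.8%, Panel B 236/397 = 59.4% → Panel B
The 2025 panel wins each proposal group but Panel B wins overall — the comparison reverses. The 2025 panel's proposals skew toward basic research, which has a lower base rate.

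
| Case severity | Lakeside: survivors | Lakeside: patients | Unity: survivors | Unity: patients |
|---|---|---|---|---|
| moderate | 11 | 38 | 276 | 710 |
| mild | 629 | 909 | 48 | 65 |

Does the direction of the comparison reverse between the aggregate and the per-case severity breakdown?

Yes

Moderate: Lakeside 11/38 = 28.9%, Unity 276/710 = 38.9% → Unity
Mild: Lakeside 629/909 = 69.2%, Unity 48/65 = 73.8% → Unity
Overall: Lakeside 640/947 = 67.6%, Unity 324/775 = 41.8% → Lakeside
Unity wins each case group but Lakeside wins overall — the comparison reverses. Unity's patients skew toward moderate, which has a lower base rate.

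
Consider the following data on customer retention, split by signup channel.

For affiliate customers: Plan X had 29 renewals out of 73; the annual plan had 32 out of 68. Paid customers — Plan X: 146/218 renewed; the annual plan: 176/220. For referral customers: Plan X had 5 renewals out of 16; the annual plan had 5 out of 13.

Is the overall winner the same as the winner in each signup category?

Affiliate: Plan X 29/73 = 39.7%, the annual plan 32/68 = 47.1% → the annual plan
Paid: Plan X 146/218 = 67.0%, the annual plan 176/220 = 80.0% → the annual plan
Referral: Plan X 5/16 = 31.2%, the annual plan 5/13 = 38.5% → the annual plan
Overall: Plan X 180/307 = 58.6%, the annual plan 213/301 = 70.8% → the annual plan
The annual plan wins overall and in every signup group — no reversal.

Yes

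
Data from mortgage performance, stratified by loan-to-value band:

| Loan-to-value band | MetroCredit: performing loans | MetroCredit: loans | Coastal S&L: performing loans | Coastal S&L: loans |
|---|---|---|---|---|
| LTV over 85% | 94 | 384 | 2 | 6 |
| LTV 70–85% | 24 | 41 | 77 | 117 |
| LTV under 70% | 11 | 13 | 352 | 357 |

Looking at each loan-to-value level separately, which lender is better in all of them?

Coastal S&L

LTV over 85%: MetroCredit 94/384 = 24.5%, Coastal S&L 2/6 = 33.3% → Coastal S&L
LTV 70–85%: MetroCredit 24/41 = 58.5%, Coastal S&L 77/117 = 65.8% → Coastal S&L
LTV under 70%: MetroCredit 11/13 = 84.6%, Coastal S&L 352/357 = 98.6% → Coastal S&L
Coastal S&L has the higher rate in all 3 groups.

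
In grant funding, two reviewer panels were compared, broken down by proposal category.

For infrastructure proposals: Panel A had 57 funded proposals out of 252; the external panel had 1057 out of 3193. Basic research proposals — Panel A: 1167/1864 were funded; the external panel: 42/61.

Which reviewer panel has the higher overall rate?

Infrastructure: Panel A 57/252 = 22.6%, the external panel 1057/3193 = 33.1% → the external panel
Basic research: Panel A 1167/1864 = 62.6%, the external panel 42/61 = 68.9% → the external panel
Overall: Panel A 1224/2116 = 57.8%, the external panel 1099/3254 = 33.8% → Panel A
(The external panel wins every proposal group but Panel A wins overall — the external panel's proposals skew toward the low-rate infrastructure group.)

Panel A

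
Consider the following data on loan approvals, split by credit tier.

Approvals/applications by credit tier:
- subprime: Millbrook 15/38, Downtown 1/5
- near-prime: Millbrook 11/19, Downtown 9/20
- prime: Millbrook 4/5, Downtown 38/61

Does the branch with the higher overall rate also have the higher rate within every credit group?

Subprime: Millbrook 15/38 = 39.5%, Downtown 1/5 = 20.0% → Millbrook
Near-prime: Millbrook 11/19 = 57.9%, Downtown 9/20 = 45.0% → Millbrook
Prime: Millbrook 4/5 = 80.0%, Downtown 38/61 = 62.3% → Millbrook
Overall: Millbrook 30/62 = 48.4%, Downtown 48/86 = 55.8% → Downtown
Millbrook wins each credit group but Downtown wins overall — the comparison reverses. Millbrook's applications skew toward subprime, which has a lower base rate.

No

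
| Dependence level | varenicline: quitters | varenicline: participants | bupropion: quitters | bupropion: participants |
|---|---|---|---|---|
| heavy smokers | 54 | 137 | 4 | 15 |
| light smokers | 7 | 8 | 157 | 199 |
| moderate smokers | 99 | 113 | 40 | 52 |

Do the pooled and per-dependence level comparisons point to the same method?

No

Heavy smokers: varenicline 54/137 = 39.4%, bupropion 4/15 = 26.7% → varenicline
Light smokers: varenicline 7/8 = 87.5%, bupropion 157/199 = 78.9% → varenicline
Moderate smokers: varenicline 99/113 = 87.6%, bupropion 40/52 = 76.9% → varenicline
Overall: varenicline 160/258 = 62.0%, bupropion 201/266 = 75.6% → bupropion
Varenicline wins each dependence group but bupropion wins overall — the comparison reverses. Varenicline's participants skew toward heavy smokers, which has a lower base rate.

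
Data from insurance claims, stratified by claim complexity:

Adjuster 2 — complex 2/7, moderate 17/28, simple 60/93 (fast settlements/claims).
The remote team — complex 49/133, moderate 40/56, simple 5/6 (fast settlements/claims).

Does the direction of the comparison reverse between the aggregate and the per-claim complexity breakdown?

Complex: Adjuster 2 2/7 = 28.6%, the remote team 49/133 = 36.8% → the remote team
Moderate: Adjuster 2 17/28 = 60.7%, the remote team 40/56 = 71.4% → the remote team
Simple: Adjuster 2 60/93 = 64.5%, the remote team 5/6 = 83.3% → the remote team
Overall: Adjuster 2 79/128 = 61.7%, the remote team 94/195 = 48.2% → Adjuster 2
The remote team wins each claim group but Adjuster 2 wins overall — the comparison reverses. The remote team's claims skew toward complex, which has a lower base rate.

Yes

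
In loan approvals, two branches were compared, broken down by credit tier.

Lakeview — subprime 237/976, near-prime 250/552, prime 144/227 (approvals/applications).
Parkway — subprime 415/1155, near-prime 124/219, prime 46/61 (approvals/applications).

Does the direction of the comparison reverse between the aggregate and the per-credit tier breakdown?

No

Subprime: Lakeview 237/976 = 24.3%, Parkway 415/1155 = 35.9% → Parkway
Near-prime: Lakeview 250/552 = 45.3%, Parkway 124/219 = 56.6% → Parkway
Prime: Lakeview 144/227 = 63.4%, Parkway 46/61 = 75.4% → Parkway
Overall: Lakeview 631/1755 = 36.0%, Parkway 585/1435 = 40.8% → Parkway
Parkway wins overall and in every credit group — no reversal.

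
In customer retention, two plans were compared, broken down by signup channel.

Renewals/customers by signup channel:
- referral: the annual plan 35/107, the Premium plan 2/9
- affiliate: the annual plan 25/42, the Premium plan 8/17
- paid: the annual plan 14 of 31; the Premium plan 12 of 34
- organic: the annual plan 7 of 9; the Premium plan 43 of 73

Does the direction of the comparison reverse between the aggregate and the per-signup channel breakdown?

Yes

Referral: the annual plan 35/107 = 32.7%, the Premium plan 2/9 = 22.2% → the annual plan
Affiliate: the annual plan 25/42 = 59.5%, the Premium plan 8/17 = 47.1% → the annual plan
Paid: the annual plan 14/31 = 45.2%, the Premium plan 12/34 = 35.3% → the annual plan
Organic: the annual plan 7/9 = 77.8%, the Premium plan 43/73 = 58.9% → the annual plan
Overall: the annual plan 81/189 = 42.9%, the Premium plan 65/133 = 48.9% → the Premium plan
The annual plan wins each signup group but the Premium plan wins overall — the comparison reverses. The annual plan's customers skew toward referral, which has a lower base rate.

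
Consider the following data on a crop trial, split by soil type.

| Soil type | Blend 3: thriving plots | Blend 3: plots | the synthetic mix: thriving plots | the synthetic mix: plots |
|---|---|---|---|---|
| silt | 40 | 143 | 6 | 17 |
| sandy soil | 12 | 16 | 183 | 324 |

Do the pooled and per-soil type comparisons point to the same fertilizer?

Silt: Blend 3 40/143 = 28.0%, the synthetic mix 6/17 = 35.3% → the synthetic mix
Sandy soil: Blend 3 12/16 = 75.0%, the synthetic mix 183/324 = 56.5% → Blend 3
Overall: Blend 3 52/159 = 32.7%, the synthetic mix 189/341 = 55.4% → the synthetic mix
Neither sweeps: Blend 3 wins 1 of 2 groups, the synthetic mix wins 1. The synthetic mix wins overall but not every group — no Simpson reversal.

No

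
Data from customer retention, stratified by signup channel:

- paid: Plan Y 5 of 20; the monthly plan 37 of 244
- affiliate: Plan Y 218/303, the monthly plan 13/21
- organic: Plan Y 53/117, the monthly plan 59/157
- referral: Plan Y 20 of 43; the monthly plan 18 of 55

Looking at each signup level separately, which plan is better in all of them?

Plan Y

Paid: Plan Y 5/20 = 25.0%, the monthly plan 37/244 = 15.2% → Plan Y
Affiliate: Plan Y 218/303 = 71.9%, the monthly plan 13/21 = 61.9% → Plan Y
Organic: Plan Y 53/117 = 45.3%, the monthly plan 59/157 = 37.6% → Plan Y
Referral: Plan Y 20/43 = 46.5%, the monthly plan 18/55 = 32.7% → Plan Y
Plan Y has the higher rate in all 4 groups.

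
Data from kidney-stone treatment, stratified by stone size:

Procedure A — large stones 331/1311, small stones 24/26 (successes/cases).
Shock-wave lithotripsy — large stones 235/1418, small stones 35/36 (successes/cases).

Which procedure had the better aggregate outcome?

Procedure A

Large stones: Procedure A 331/1311 = 25.2%, shock-wave lithotripsy 235/1418 = 16.6% → Procedure A
Small stones: Procedure A 24/26 = 92.3%, shock-wave lithotripsy 35/36 = 97.2% → shock-wave lithotripsy
Overall: Procedure A 355/1337 = 26.6%, shock-wave lithotripsy 270/1454 = 18.6% → Procedure A
(Neither sweeps every stone group, but Procedure A has the higher pooled rate.)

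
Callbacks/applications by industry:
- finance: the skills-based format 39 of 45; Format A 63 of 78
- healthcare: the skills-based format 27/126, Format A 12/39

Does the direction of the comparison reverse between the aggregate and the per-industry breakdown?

Finance: the skills-based format 39/45 = 86.7%, Format A 63/78 = 80.8% → the skills-based format
Healthcare: the skills-based format 27/126 = 21.4%, Format A 12/39 = 30.8% → Format A
Overall: the skills-based format 66/171 = 38.6%, Format A 75/117 = 64.1% → Format A
Neither sweeps: the skills-based format wins 1 of 2 groups, Format A wins 1. Format A wins overall but not every group — no Simpson reversal.

No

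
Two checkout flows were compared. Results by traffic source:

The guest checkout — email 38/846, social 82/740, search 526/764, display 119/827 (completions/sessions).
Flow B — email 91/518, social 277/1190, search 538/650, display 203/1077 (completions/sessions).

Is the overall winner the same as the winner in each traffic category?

Email: the guest checkout 38/846 = 4.5%, Flow B 91/518 = 17.6% → Flow B
Social: the guest checkout 82/740 = 11.1%, Flow B 277/1190 = 23.3% → Flow B
Search: the guest checkout 526/764 = 68.8%, Flow B 538/650 = 82.8% → Flow B
Display: the guest checkout 119/827 = 14.4%, Flow B 203/1077 = 18.8% → Flow B
Overall: the guest checkout 765/3177 = 24.1%, Flow B 1109/3435 = 32.3% → Flow B
Flow B wins overall and in every traffic group — no reversal.

Yes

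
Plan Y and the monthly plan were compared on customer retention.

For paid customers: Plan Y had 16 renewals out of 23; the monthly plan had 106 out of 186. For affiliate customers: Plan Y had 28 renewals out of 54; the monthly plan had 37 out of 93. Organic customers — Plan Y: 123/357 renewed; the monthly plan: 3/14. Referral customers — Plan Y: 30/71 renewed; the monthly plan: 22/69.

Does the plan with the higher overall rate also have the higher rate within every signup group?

Paid: Plan Y 16/23 = 69.6%, the monthly plan 106/186 = 57.0% → Plan Y
Affiliate: Plan Y 28/54 = 51.9%, the monthly plan 37/93 = 39.8% → Plan Y
Organic: Plan Y 123/357 = 34.5%, the monthly plan 3/14 = 21.4% → Plan Y
Referral: Plan Y 30/71 = 42.3%, the monthly plan 22/69 = 31.9% → Plan Y
Overall: Plan Y 197/505 = 39.0%, the monthly plan 168/362 = 46.4% → the monthly plan
Plan Y wins each signup group but the monthly plan wins overall — the comparison reverses. Plan Y's customers skew toward organic, which has a lower base rate.

No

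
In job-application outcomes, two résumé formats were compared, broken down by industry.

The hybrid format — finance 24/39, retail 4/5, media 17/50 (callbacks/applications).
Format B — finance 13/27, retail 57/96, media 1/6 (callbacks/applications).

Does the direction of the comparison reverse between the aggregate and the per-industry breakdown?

Finance: the hybrid format 24/39 = 61.5%, Format B 13/27 = 48.1% → the hybrid format
Retail: the hybrid format 4/5 = 80.0%, Format B 57/96 = 59.4% → the hybrid format
Media: the hybrid format 17/50 = 34.0%, Format B 1/6 = 16.7% → the hybrid format
Overall: the hybrid format 45/94 = 47.9%, Format B 71/129 = 55.0% → Format B
The hybrid format wins each industry group but Format B wins overall — the comparison reverses. The hybrid format's applications skew toward media, which has a lower base rate.

Yes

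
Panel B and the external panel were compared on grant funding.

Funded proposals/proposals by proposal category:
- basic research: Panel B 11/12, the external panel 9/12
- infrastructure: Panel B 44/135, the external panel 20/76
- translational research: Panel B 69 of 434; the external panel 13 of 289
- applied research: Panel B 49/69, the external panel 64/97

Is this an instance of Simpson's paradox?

No

Basic research: Panel B 11/12 = 91.7%, the external panel 9/12 = 75.0% → Panel B
Infrastructure: Panel B 44/135 = 32.6%, the external panel 20/76 = 26.3% → Panel B
Translational research: Panel B 69/434 = 15.9%, the external panel 13/289 = 4.5% → Panel B
Applied research: Panel B 49/69 = 71.0%, the external panel 64/97 = 66.0% → Panel B
Overall: Panel B 173/650 = 26.6%, the external panel 106/474 = 22.4% → Panel B
Panel B wins overall and in every proposal group — no reversal.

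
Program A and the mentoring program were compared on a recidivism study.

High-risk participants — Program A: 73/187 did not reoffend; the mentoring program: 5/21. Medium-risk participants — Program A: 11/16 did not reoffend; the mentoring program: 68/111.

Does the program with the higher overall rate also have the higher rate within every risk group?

High-risk: Program A 73/187 = 39.0%, the mentoring program 5/21 = 23.8% → Program A
Medium-risk: Program A 11/16 = 68.8%, the mentoring program 68/111 = 61.3% → Program A
Overall: Program A 84/203 = 41.4%, the mentoring program 73/132 = 55.3% → the mentoring program
Program A wins each risk group but the mentoring program wins overall — the comparison reverses. Program A's participants skew toward high-risk, which has a lower base rate.

No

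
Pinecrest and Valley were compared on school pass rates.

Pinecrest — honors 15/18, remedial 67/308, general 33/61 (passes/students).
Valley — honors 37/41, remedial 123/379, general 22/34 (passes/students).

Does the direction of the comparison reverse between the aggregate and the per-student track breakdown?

No

Honors: Pinecrest 15/18 = 83.3%, Valley 37/41 = 90.2% → Valley
Remedial: Pinecrest 67/308 = 21.8%, Valley 123/379 = 32.5% → Valley
General: Pinecrest 33/61 = 54.1%, Valley 22/34 = 64.7% → Valley
Overall: Pinecrest 115/387 = 29.7%, Valley 182/454 = 40.1% → Valley
Valley wins overall and in every student group — no reversal.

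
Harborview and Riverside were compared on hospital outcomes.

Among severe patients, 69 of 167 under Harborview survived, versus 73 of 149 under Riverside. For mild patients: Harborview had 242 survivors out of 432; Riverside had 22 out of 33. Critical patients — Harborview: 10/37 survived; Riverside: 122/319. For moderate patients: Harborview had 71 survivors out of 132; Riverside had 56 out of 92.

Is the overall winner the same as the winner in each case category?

Severe: Harborview 69/167 = 41.3%, Riverside 73/149 = 49.0% → Riverside
Mild: Harborview 242/432 = 56.0%, Riverside 22/33 = 66.7% → Riverside
Critical: Harborview 10/37 = 27.0%, Riverside 122/319 = 38.2% → Riverside
Moderate: Harborview 71/132 = 53.8%, Riverside 56/92 = 60.9% → Riverside
Overall: Harborview 392/768 = 51.0%, Riverside 273/593 = 46.0% → Harborview
Riverside wins each case group but Harborview wins overall — the comparison reverses. Riverside's patients skew toward critical, which has a lower base rate.

No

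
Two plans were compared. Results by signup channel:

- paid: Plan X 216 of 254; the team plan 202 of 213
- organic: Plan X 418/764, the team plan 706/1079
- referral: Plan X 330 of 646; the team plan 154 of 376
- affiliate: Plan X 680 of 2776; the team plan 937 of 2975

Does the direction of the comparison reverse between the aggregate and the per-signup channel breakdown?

Paid: Plan X 216/254 = 85.0%, the team plan 202/213 = 94.8% → the team plan
Organic: Plan X 418/764 = 54.7%, the team plan 706/1079 = 65.4% → the team plan
Referral: Plan X 330/646 = 51.1%, the team plan 154/376 = 41.0% → Plan X
Affiliate: Plan X 680/2776 = 24.5%, the team plan 937/2975 = 31.5% → the team plan
Overall: Plan X 1644/4440 = 37.0%, the team plan 1999/4643 = 43.1% → the team plan
Neither sweeps: Plan X wins 1 of 4 groups, the team plan wins 3. The team plan wins overall but not every group — no Simpson reversal.

No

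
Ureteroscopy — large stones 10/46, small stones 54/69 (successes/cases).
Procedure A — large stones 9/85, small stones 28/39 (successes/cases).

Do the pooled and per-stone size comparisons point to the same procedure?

Yes

Large stones: ureteroscopy 10/46 = 21.7%, Procedure A 9/85 = 10.6% → ureteroscopy
Small stones: ureteroscopy 54/69 = 78.3%, Procedure A 28/39 = 71.8% → ureteroscopy
Overall: ureteroscopy 64/115 = 55.7%, Procedure A 37/124 = 29.8% → ureteroscopy
Ureteroscopy wins overall and in every stone group — no reversal.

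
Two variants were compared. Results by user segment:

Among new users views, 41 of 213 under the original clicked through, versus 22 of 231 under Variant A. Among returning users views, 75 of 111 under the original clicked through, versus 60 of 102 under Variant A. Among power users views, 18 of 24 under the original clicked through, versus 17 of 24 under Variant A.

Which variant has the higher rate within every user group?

the original

New users: the original 41/213 = 19.2%, Variant A 22/231 = 9.5% → the original
Returning users: the original 75/111 = 67.6%, Variant A 60/102 = 58.8% → the original
Power users: the original 18/24 = 75.0%, Variant A 17/24 = 70.8% → the original
The original has the higher rate in all 3 groups.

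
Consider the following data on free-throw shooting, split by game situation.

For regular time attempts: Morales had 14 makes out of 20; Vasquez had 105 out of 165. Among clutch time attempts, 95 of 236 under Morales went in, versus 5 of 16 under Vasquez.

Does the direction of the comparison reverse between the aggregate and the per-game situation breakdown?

Yes

Regular time: Morales 14/20 = 70.0%, Vasquez 105/165 = 63.6% → Morales
Clutch time: Morales 95/236 = 40.3%, Vasquez 5/16 = 31.2% → Morales
Overall: Morales 109/256 = 42.6%, Vasquez 110/181 = 60.8% → Vasquez
Morales wins each game group but Vasquez wins overall — the comparison reverses. Morales's attempts skew toward clutch time, which has a lower base rate.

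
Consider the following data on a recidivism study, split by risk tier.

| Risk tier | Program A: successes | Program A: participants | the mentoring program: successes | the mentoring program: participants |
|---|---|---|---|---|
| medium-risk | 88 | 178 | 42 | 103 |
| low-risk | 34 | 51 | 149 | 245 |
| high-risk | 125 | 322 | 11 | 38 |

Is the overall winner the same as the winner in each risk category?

Medium-risk: Program A 88/178 = 49.4%, the mentoring program 42/103 = 40.8% → Program A
Low-risk: Program A 34/51 = 66.7%, the mentoring program 149/245 = 60.8% → Program A
High-risk: Program A 125/322 = 38.8%, the mentoring program 11/38 = 28.9% → Program A
Overall: Program A 247/551 = 44.8%, the mentoring program 202/386 = 52.3% → the mentoring program
Program A wins each risk group but the mentoring program wins overall — the comparison reverses. Program A's participants skew toward high-risk, which has a lower base rate.

No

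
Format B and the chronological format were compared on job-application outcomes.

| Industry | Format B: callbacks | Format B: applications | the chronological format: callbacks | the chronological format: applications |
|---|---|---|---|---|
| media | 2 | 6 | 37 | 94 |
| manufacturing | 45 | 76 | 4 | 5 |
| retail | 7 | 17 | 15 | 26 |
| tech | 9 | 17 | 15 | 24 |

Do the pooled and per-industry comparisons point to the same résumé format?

No

Media: Format B 2/6 = 33.3%, the chronological format 37/94 = 39.4% → the chronological format
Manufacturing: Format B 45/76 = 59.2%, the chronological format 4/5 = 80.0% → the chronological format
Retail: Format B 7/17 = 41.2%, the chronological format 15/26 = 57.7% → the chronological format
Tech: Format B 9/17 = 52.9%, the chronological format 15/24 = 62.5% → the chronological format
Overall: Format B 63/116 = 54.3%, the chronological format 71/149 = 47.7% → Format B
The chronological format wins each industry group but Format B wins overall — the comparison reverses. The chronological format's applications skew toward media, which has a lower base rate.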